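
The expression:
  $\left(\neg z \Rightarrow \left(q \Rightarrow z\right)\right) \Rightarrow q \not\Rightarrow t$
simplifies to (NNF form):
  $q \wedge \left(\neg t \vee \neg z\right)$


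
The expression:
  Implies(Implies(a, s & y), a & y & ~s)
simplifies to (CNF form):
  a & (~s | ~y)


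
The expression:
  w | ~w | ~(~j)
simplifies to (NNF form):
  True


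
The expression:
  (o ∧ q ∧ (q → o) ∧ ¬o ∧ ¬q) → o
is always true.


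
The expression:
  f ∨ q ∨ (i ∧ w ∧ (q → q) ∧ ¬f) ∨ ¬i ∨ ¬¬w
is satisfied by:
  {q: True, w: True, f: True, i: False}
  {q: True, w: True, f: False, i: False}
  {q: True, f: True, w: False, i: False}
  {q: True, f: False, w: False, i: False}
  {w: True, f: True, q: False, i: False}
  {w: True, f: False, q: False, i: False}
  {f: True, q: False, w: False, i: False}
  {f: False, q: False, w: False, i: False}
  {i: True, q: True, w: True, f: True}
  {i: True, q: True, w: True, f: False}
  {i: True, q: True, f: True, w: False}
  {i: True, q: True, f: False, w: False}
  {i: True, w: True, f: True, q: False}
  {i: True, w: True, f: False, q: False}
  {i: True, f: True, w: False, q: False}


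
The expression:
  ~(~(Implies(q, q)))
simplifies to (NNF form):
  True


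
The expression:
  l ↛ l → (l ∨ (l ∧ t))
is always true.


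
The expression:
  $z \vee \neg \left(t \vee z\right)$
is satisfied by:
  {z: True, t: False}
  {t: False, z: False}
  {t: True, z: True}


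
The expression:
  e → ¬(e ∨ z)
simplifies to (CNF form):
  ¬e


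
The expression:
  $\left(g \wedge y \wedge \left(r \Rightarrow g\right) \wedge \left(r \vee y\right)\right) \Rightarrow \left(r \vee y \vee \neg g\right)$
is always true.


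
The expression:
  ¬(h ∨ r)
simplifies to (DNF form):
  ¬h ∧ ¬r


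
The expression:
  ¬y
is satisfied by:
  {y: False}


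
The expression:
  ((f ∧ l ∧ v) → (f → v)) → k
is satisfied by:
  {k: True}


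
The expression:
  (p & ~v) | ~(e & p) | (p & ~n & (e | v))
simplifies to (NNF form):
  ~e | ~n | ~p | ~v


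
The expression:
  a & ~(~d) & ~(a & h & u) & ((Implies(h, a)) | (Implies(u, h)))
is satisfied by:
  {a: True, d: True, h: False, u: False}
  {a: True, u: True, d: True, h: False}
  {a: True, h: True, d: True, u: False}


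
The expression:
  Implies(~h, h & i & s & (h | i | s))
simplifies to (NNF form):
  h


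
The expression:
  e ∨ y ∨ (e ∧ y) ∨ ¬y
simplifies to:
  True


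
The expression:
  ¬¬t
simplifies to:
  t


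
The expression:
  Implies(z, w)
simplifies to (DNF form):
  w | ~z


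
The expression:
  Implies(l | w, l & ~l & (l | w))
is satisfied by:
  {w: False, l: False}


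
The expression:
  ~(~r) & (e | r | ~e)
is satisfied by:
  {r: True}


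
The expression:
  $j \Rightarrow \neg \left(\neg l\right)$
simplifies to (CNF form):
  $l \vee \neg j$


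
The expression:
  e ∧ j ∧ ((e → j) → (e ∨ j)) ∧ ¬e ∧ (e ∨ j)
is never true.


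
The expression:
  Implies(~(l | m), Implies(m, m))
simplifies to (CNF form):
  True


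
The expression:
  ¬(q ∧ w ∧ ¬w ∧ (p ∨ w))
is always true.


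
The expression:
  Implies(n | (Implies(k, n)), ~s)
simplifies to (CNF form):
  (k | ~s) & (~n | ~s)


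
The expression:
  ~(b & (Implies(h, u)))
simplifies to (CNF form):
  (h | ~b) & (~b | ~u)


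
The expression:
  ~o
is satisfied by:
  {o: False}


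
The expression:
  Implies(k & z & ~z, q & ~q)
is always true.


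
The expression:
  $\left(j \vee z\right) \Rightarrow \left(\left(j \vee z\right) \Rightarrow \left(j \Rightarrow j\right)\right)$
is always true.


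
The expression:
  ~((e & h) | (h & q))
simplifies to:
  ~h | (~e & ~q)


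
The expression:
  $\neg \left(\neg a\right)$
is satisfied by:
  {a: True}


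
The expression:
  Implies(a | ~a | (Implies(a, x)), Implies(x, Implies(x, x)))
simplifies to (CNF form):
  True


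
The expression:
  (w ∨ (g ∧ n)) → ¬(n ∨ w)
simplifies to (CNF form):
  ¬w ∧ (¬g ∨ ¬n)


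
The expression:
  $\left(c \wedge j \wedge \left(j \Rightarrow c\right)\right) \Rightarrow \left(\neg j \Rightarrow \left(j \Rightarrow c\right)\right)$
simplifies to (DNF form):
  $\text{True}$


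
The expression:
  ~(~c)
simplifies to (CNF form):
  c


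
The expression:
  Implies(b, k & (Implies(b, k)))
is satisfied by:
  {k: True, b: False}
  {b: False, k: False}
  {b: True, k: True}


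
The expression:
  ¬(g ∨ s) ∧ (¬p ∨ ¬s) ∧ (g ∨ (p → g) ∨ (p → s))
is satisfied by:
  {g: False, p: False, s: False}


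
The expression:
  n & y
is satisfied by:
  {y: True, n: True}


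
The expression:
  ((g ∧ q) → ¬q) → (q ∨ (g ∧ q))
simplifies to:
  q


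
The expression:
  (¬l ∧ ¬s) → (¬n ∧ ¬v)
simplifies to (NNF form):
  l ∨ s ∨ (¬n ∧ ¬v)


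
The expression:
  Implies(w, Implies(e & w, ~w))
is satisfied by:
  {w: False, e: False}
  {e: True, w: False}
  {w: True, e: False}


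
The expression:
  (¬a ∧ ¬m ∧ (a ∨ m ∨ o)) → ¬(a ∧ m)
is always true.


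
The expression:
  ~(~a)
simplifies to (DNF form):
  a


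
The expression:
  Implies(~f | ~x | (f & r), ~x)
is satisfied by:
  {f: True, r: False, x: False}
  {r: False, x: False, f: False}
  {f: True, r: True, x: False}
  {r: True, f: False, x: False}
  {x: True, f: True, r: False}


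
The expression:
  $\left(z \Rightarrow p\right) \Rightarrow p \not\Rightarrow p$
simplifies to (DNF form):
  $z \wedge \neg p$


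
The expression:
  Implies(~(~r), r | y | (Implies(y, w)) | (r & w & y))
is always true.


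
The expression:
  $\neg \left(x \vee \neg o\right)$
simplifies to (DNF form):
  $o \wedge \neg x$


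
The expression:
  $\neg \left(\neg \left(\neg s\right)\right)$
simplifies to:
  $\neg s$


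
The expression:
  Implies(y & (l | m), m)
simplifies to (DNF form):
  m | ~l | ~y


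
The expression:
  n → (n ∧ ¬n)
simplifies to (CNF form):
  ¬n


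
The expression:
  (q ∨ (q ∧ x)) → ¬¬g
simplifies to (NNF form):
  g ∨ ¬q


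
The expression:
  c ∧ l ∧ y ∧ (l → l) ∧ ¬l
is never true.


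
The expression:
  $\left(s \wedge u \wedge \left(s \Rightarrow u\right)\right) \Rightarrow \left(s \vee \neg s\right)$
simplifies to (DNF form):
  $\text{True}$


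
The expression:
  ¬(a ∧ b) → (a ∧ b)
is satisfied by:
  {a: True, b: True}


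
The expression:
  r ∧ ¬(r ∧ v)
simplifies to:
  r ∧ ¬v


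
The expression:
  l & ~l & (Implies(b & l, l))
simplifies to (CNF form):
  False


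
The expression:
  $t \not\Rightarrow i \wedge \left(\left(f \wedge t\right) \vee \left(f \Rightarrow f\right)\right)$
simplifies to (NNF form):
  $t \wedge \neg i$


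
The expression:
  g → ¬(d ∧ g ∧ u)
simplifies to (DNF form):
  ¬d ∨ ¬g ∨ ¬u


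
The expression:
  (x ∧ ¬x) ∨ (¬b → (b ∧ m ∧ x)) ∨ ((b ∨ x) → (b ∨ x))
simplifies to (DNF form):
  True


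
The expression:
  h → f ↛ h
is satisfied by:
  {h: False}


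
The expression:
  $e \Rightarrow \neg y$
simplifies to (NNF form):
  $\neg e \vee \neg y$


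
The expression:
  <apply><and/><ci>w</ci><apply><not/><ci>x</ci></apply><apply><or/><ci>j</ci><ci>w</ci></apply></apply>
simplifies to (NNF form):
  <apply><and/><ci>w</ci><apply><not/><ci>x</ci></apply></apply>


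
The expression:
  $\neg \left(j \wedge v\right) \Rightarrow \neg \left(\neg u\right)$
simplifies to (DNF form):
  $u \vee \left(j \wedge v\right)$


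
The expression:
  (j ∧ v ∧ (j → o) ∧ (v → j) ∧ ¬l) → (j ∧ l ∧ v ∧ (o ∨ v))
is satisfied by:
  {l: True, o: False, v: False, j: False}
  {l: False, o: False, v: False, j: False}
  {j: True, l: True, o: False, v: False}
  {j: True, l: False, o: False, v: False}
  {l: True, v: True, j: False, o: False}
  {v: True, j: False, o: False, l: False}
  {j: True, v: True, l: True, o: False}
  {j: True, v: True, l: False, o: False}
  {l: True, o: True, j: False, v: False}
  {o: True, j: False, v: False, l: False}
  {l: True, j: True, o: True, v: False}
  {j: True, o: True, l: False, v: False}
  {l: True, v: True, o: True, j: False}
  {v: True, o: True, j: False, l: False}
  {j: True, v: True, o: True, l: True}


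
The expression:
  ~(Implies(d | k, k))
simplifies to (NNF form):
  d & ~k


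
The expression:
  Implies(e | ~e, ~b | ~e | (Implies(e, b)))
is always true.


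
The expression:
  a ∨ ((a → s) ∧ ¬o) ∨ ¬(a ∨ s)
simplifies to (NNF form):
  a ∨ ¬o ∨ ¬s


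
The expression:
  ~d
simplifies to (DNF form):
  ~d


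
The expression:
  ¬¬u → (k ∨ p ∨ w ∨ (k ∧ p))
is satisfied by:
  {p: True, k: True, w: True, u: False}
  {p: True, k: True, u: False, w: False}
  {p: True, w: True, u: False, k: False}
  {p: True, u: False, w: False, k: False}
  {k: True, w: True, u: False, p: False}
  {k: True, u: False, w: False, p: False}
  {w: True, k: False, u: False, p: False}
  {k: False, u: False, w: False, p: False}
  {k: True, p: True, u: True, w: True}
  {k: True, p: True, u: True, w: False}
  {p: True, u: True, w: True, k: False}
  {p: True, u: True, k: False, w: False}
  {w: True, u: True, k: True, p: False}
  {u: True, k: True, p: False, w: False}
  {u: True, w: True, p: False, k: False}


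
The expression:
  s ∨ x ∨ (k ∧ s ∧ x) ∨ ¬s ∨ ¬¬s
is always true.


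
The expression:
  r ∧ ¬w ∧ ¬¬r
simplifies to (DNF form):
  r ∧ ¬w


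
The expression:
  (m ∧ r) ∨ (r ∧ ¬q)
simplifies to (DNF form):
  (m ∧ r) ∨ (r ∧ ¬q)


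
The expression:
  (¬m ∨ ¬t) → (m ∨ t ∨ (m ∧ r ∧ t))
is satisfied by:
  {t: True, m: True}
  {t: True, m: False}
  {m: True, t: False}


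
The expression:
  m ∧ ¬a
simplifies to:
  m ∧ ¬a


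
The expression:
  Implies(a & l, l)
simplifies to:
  True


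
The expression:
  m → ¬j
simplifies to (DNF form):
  ¬j ∨ ¬m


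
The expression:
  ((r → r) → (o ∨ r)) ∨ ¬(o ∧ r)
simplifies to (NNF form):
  True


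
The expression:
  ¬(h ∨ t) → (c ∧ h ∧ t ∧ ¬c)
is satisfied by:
  {t: True, h: True}
  {t: True, h: False}
  {h: True, t: False}


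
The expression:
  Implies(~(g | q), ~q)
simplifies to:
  True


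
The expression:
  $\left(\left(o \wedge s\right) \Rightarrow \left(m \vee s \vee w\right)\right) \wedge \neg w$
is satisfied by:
  {w: False}


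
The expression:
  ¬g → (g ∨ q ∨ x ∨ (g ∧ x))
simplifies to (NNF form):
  g ∨ q ∨ x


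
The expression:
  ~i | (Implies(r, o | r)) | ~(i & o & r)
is always true.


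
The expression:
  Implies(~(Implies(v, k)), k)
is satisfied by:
  {k: True, v: False}
  {v: False, k: False}
  {v: True, k: True}


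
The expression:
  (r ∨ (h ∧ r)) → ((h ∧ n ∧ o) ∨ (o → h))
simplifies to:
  h ∨ ¬o ∨ ¬r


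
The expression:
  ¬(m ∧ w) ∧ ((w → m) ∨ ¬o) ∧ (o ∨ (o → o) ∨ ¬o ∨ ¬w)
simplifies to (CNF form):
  (¬m ∨ ¬w) ∧ (¬o ∨ ¬w)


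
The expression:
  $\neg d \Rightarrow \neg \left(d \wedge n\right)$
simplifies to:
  $\text{True}$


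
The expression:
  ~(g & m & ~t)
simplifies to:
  t | ~g | ~m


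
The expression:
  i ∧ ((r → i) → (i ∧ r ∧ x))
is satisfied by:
  {r: True, i: True, x: True}


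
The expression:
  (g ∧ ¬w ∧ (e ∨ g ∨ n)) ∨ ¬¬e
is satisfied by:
  {g: True, e: True, w: False}
  {e: True, w: False, g: False}
  {g: True, e: True, w: True}
  {e: True, w: True, g: False}
  {g: True, w: False, e: False}


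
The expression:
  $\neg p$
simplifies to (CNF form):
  $\neg p$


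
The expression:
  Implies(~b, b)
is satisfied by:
  {b: True}


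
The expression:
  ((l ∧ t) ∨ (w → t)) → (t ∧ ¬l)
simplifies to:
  (t ∧ ¬l) ∨ (w ∧ ¬t)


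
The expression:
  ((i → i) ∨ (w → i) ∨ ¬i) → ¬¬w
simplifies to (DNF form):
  w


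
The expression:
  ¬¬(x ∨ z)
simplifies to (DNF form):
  x ∨ z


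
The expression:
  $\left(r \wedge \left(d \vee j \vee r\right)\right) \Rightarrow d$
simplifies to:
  $d \vee \neg r$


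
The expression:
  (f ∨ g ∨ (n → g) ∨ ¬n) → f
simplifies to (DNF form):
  f ∨ (n ∧ ¬g)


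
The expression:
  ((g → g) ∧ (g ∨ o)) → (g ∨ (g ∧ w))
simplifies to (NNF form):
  g ∨ ¬o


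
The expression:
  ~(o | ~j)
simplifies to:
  j & ~o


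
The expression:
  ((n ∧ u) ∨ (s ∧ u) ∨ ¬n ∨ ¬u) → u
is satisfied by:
  {u: True}


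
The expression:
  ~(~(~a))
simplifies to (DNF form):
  ~a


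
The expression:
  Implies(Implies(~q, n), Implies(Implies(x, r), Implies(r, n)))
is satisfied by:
  {n: True, r: False, q: False}
  {r: False, q: False, n: False}
  {n: True, q: True, r: False}
  {q: True, r: False, n: False}
  {n: True, r: True, q: False}
  {r: True, n: False, q: False}
  {n: True, q: True, r: True}


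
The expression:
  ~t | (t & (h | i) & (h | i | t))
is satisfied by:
  {i: True, h: True, t: False}
  {i: True, h: False, t: False}
  {h: True, i: False, t: False}
  {i: False, h: False, t: False}
  {i: True, t: True, h: True}
  {i: True, t: True, h: False}
  {t: True, h: True, i: False}


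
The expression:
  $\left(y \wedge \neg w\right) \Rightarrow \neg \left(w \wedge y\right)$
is always true.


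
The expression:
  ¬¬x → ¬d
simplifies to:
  ¬d ∨ ¬x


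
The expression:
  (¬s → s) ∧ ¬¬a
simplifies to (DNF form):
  a ∧ s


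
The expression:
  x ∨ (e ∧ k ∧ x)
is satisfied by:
  {x: True}


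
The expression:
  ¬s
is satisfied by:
  {s: False}


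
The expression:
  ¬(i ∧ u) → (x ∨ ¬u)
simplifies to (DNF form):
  i ∨ x ∨ ¬u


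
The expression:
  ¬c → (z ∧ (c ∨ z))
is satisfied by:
  {z: True, c: True}
  {z: True, c: False}
  {c: True, z: False}


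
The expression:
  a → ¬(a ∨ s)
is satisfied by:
  {a: False}


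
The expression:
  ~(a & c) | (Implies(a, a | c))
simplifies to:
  True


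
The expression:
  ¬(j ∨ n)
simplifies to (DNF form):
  ¬j ∧ ¬n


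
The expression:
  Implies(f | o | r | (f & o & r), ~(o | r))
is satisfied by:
  {o: False, r: False}


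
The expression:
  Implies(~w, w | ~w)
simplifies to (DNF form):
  True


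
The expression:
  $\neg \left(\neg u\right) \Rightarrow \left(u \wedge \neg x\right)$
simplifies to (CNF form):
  $\neg u \vee \neg x$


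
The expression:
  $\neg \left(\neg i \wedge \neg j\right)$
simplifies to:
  $i \vee j$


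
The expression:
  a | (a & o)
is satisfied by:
  {a: True}


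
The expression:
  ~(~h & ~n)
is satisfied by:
  {n: True, h: True}
  {n: True, h: False}
  {h: True, n: False}


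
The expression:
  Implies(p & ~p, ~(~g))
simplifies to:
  True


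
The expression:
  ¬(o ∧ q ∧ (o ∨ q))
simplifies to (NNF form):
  ¬o ∨ ¬q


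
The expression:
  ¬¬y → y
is always true.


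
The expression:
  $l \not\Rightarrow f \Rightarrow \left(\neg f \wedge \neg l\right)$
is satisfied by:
  {f: True, l: False}
  {l: False, f: False}
  {l: True, f: True}


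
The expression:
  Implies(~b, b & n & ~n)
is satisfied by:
  {b: True}


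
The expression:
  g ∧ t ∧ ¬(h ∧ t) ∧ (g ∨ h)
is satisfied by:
  {t: True, g: True, h: False}


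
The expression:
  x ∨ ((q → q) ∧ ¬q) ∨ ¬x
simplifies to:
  True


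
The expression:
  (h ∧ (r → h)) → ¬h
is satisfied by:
  {h: False}


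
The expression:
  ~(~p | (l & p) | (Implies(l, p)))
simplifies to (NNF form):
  False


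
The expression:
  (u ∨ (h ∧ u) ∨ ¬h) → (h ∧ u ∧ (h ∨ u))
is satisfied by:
  {h: True}


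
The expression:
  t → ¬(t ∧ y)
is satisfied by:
  {t: False, y: False}
  {y: True, t: False}
  {t: True, y: False}


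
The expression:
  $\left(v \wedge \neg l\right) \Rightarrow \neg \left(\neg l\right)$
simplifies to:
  $l \vee \neg v$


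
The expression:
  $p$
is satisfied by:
  {p: True}


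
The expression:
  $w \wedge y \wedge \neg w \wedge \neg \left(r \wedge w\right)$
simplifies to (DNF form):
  $\text{False}$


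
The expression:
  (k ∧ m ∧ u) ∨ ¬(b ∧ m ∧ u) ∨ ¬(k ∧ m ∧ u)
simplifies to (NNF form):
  True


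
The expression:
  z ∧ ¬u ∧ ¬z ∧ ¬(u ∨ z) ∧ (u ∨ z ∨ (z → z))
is never true.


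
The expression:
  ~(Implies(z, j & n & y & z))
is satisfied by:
  {z: True, y: False, n: False, j: False}
  {z: True, j: True, y: False, n: False}
  {z: True, n: True, y: False, j: False}
  {z: True, j: True, n: True, y: False}
  {z: True, y: True, n: False, j: False}
  {z: True, j: True, y: True, n: False}
  {z: True, n: True, y: True, j: False}


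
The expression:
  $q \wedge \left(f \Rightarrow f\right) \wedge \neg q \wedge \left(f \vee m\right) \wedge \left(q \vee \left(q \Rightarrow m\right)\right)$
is never true.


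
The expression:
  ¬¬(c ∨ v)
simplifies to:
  c ∨ v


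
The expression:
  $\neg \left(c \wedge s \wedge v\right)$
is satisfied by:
  {s: False, v: False, c: False}
  {c: True, s: False, v: False}
  {v: True, s: False, c: False}
  {c: True, v: True, s: False}
  {s: True, c: False, v: False}
  {c: True, s: True, v: False}
  {v: True, s: True, c: False}


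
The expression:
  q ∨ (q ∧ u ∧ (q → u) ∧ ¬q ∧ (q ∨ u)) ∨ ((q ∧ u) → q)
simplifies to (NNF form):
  True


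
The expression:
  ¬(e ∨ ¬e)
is never true.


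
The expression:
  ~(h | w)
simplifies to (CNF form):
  ~h & ~w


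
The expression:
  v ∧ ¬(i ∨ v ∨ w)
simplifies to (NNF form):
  False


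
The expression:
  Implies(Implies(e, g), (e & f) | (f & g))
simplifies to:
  (f & g) | (e & ~g)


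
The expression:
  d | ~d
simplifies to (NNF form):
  True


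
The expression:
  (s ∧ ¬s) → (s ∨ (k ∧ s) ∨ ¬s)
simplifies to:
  True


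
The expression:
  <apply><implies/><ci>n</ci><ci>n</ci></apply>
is always true.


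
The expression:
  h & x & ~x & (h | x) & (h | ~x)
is never true.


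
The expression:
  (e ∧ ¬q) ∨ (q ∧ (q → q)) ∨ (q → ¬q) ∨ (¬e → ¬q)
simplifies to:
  True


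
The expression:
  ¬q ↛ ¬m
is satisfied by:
  {m: True, q: False}


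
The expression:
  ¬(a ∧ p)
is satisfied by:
  {p: False, a: False}
  {a: True, p: False}
  {p: True, a: False}


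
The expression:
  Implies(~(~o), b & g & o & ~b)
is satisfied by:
  {o: False}


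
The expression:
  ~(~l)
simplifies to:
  l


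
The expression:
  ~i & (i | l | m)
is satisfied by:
  {m: True, l: True, i: False}
  {m: True, i: False, l: False}
  {l: True, i: False, m: False}


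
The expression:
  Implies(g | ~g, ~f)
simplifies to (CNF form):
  ~f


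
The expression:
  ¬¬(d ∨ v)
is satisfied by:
  {d: True, v: True}
  {d: True, v: False}
  {v: True, d: False}


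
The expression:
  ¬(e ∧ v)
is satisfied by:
  {v: False, e: False}
  {e: True, v: False}
  {v: True, e: False}


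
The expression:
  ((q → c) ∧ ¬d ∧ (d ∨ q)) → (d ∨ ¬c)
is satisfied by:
  {d: True, c: False, q: False}
  {c: False, q: False, d: False}
  {d: True, q: True, c: False}
  {q: True, c: False, d: False}
  {d: True, c: True, q: False}
  {c: True, d: False, q: False}
  {d: True, q: True, c: True}


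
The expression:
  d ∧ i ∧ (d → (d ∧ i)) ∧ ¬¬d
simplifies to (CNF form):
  d ∧ i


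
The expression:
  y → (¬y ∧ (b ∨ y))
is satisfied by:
  {y: False}


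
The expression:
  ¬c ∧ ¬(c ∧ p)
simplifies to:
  ¬c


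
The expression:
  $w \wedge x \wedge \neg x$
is never true.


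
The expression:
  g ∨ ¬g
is always true.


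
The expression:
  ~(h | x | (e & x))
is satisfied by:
  {x: False, h: False}


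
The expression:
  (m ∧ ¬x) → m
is always true.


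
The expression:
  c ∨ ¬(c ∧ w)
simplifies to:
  True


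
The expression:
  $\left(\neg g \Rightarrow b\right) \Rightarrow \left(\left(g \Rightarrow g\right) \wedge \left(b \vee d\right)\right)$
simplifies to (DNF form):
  $b \vee d \vee \neg g$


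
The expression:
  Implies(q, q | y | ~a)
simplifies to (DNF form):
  True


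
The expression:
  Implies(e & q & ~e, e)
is always true.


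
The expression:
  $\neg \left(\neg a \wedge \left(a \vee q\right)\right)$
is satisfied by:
  {a: True, q: False}
  {q: False, a: False}
  {q: True, a: True}


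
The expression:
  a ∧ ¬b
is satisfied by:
  {a: True, b: False}


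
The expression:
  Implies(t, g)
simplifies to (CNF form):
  g | ~t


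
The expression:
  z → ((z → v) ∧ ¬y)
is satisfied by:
  {v: True, y: False, z: False}
  {y: False, z: False, v: False}
  {v: True, y: True, z: False}
  {y: True, v: False, z: False}
  {z: True, v: True, y: False}


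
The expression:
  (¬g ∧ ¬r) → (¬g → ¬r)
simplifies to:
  True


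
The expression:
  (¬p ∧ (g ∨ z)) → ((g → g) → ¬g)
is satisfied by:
  {p: True, g: False}
  {g: False, p: False}
  {g: True, p: True}


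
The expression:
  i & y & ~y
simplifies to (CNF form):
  False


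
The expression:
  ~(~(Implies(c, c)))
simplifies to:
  True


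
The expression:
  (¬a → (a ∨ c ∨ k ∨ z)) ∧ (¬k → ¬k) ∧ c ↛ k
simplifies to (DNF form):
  c ∧ ¬k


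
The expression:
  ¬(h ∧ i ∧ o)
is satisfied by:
  {h: False, o: False, i: False}
  {i: True, h: False, o: False}
  {o: True, h: False, i: False}
  {i: True, o: True, h: False}
  {h: True, i: False, o: False}
  {i: True, h: True, o: False}
  {o: True, h: True, i: False}


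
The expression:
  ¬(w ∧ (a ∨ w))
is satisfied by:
  {w: False}


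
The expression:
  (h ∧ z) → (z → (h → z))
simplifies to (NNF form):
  True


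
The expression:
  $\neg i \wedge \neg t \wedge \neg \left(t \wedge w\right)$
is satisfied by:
  {i: False, t: False}


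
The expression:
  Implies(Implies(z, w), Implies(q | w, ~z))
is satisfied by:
  {w: False, z: False}
  {z: True, w: False}
  {w: True, z: False}


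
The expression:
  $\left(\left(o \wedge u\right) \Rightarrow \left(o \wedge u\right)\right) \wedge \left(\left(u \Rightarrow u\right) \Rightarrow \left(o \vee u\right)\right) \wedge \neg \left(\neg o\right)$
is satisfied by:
  {o: True}


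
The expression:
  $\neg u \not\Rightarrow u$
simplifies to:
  $\neg u$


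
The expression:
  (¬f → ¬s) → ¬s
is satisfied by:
  {s: False, f: False}
  {f: True, s: False}
  {s: True, f: False}


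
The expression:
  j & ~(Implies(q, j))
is never true.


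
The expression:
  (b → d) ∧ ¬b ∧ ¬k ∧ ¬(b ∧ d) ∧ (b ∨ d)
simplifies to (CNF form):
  d ∧ ¬b ∧ ¬k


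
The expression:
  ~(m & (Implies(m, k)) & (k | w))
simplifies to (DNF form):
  ~k | ~m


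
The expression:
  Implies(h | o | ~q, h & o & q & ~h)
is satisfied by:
  {q: True, o: False, h: False}


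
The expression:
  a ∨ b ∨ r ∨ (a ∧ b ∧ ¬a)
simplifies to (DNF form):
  a ∨ b ∨ r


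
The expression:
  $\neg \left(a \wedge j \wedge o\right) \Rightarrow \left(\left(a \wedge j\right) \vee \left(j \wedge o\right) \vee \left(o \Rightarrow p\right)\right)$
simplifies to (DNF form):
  $j \vee p \vee \neg o$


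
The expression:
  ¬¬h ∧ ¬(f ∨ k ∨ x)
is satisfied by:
  {h: True, x: False, f: False, k: False}


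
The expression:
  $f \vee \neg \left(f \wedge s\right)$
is always true.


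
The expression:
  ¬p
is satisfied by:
  {p: False}


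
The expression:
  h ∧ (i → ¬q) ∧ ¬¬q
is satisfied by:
  {h: True, q: True, i: False}


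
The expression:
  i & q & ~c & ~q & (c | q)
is never true.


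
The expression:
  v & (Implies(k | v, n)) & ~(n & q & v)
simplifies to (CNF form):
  n & v & ~q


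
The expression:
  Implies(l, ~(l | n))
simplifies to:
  ~l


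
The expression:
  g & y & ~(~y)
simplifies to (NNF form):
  g & y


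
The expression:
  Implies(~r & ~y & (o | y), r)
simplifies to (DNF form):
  r | y | ~o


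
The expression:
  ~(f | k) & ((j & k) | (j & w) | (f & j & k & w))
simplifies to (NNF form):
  j & w & ~f & ~k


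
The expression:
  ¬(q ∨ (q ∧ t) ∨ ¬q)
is never true.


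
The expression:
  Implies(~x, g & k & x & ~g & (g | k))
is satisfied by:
  {x: True}


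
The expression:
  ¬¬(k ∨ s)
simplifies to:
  k ∨ s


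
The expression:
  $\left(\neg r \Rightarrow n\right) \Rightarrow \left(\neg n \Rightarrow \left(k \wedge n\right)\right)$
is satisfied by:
  {n: True, r: False}
  {r: False, n: False}
  {r: True, n: True}


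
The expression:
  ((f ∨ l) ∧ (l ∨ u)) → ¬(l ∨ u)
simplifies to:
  ¬l ∧ (¬f ∨ ¬u)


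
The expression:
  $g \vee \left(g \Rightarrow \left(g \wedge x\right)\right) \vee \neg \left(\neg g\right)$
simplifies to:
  $\text{True}$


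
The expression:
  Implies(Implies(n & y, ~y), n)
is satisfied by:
  {n: True}


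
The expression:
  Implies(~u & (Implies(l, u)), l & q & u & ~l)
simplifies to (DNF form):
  l | u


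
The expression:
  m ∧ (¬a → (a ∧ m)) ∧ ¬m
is never true.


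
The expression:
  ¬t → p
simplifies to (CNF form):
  p ∨ t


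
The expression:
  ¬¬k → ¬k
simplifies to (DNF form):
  ¬k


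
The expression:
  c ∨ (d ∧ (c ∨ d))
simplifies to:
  c ∨ d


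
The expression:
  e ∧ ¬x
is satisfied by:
  {e: True, x: False}


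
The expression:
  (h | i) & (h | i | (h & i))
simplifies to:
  h | i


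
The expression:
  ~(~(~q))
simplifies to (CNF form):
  ~q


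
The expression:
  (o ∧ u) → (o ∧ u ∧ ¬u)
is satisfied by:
  {u: False, o: False}
  {o: True, u: False}
  {u: True, o: False}


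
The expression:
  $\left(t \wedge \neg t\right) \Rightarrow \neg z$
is always true.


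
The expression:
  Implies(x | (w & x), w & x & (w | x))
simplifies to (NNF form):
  w | ~x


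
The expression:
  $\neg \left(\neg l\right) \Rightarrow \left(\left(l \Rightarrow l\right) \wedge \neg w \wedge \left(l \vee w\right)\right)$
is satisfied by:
  {l: False, w: False}
  {w: True, l: False}
  {l: True, w: False}


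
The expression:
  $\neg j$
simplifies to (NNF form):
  $\neg j$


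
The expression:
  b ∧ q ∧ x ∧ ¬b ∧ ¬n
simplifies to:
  False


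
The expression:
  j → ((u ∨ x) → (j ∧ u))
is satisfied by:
  {u: True, x: False, j: False}
  {u: False, x: False, j: False}
  {j: True, u: True, x: False}
  {j: True, u: False, x: False}
  {x: True, u: True, j: False}
  {x: True, u: False, j: False}
  {x: True, j: True, u: True}


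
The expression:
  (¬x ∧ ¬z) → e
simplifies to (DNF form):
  e ∨ x ∨ z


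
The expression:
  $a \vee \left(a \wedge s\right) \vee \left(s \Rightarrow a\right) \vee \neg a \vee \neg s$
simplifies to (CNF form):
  $\text{True}$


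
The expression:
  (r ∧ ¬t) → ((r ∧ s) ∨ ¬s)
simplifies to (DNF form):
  True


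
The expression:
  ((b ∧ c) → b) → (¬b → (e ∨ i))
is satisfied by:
  {i: True, b: True, e: True}
  {i: True, b: True, e: False}
  {i: True, e: True, b: False}
  {i: True, e: False, b: False}
  {b: True, e: True, i: False}
  {b: True, e: False, i: False}
  {e: True, b: False, i: False}


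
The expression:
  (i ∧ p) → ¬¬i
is always true.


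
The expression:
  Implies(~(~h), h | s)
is always true.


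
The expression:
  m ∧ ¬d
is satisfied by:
  {m: True, d: False}


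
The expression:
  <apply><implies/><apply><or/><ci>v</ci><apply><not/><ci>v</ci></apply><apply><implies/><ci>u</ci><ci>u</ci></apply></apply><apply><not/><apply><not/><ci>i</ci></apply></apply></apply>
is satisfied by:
  {i: True}


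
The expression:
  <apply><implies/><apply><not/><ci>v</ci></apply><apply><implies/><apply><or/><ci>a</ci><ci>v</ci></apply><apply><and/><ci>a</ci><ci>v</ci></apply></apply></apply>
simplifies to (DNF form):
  <apply><or/><ci>v</ci><apply><not/><ci>a</ci></apply></apply>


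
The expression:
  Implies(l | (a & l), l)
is always true.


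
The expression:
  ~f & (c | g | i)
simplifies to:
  ~f & (c | g | i)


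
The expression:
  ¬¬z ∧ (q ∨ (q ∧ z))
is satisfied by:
  {z: True, q: True}


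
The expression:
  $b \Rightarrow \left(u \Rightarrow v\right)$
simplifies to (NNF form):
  $v \vee \neg b \vee \neg u$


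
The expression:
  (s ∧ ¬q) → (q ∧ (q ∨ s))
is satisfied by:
  {q: True, s: False}
  {s: False, q: False}
  {s: True, q: True}


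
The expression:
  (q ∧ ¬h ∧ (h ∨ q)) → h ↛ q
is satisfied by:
  {h: True, q: False}
  {q: False, h: False}
  {q: True, h: True}


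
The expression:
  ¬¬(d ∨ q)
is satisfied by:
  {d: True, q: True}
  {d: True, q: False}
  {q: True, d: False}


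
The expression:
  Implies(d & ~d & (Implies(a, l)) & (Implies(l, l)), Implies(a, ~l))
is always true.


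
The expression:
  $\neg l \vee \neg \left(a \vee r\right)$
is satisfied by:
  {r: False, l: False, a: False}
  {a: True, r: False, l: False}
  {r: True, a: False, l: False}
  {a: True, r: True, l: False}
  {l: True, a: False, r: False}


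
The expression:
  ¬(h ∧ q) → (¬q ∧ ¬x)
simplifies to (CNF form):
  (h ∨ ¬q) ∧ (h ∨ ¬x) ∧ (q ∨ ¬q) ∧ (q ∨ ¬x)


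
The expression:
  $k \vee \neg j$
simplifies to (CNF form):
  $k \vee \neg j$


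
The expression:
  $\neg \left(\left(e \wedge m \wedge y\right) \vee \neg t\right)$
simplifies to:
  $t \wedge \left(\neg e \vee \neg m \vee \neg y\right)$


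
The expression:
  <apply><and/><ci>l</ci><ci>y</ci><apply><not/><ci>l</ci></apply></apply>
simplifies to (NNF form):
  <false/>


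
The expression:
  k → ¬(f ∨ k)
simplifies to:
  ¬k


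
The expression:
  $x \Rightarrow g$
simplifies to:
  $g \vee \neg x$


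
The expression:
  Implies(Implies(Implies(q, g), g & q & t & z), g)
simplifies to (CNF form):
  g | ~q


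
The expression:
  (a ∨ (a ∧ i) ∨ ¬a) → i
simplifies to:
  i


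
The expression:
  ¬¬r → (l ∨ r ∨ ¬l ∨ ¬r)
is always true.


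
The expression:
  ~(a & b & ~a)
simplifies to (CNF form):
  True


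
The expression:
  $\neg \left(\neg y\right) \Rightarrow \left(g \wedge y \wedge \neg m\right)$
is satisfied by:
  {g: True, y: False, m: False}
  {g: False, y: False, m: False}
  {m: True, g: True, y: False}
  {m: True, g: False, y: False}
  {y: True, g: True, m: False}


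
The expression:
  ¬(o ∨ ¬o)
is never true.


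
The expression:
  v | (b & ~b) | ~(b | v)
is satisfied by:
  {v: True, b: False}
  {b: False, v: False}
  {b: True, v: True}


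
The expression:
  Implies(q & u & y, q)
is always true.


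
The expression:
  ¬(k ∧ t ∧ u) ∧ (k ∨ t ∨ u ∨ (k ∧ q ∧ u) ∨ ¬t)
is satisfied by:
  {u: False, k: False, t: False}
  {t: True, u: False, k: False}
  {k: True, u: False, t: False}
  {t: True, k: True, u: False}
  {u: True, t: False, k: False}
  {t: True, u: True, k: False}
  {k: True, u: True, t: False}


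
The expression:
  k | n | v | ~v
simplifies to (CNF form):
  True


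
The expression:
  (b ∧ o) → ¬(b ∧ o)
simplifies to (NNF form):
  ¬b ∨ ¬o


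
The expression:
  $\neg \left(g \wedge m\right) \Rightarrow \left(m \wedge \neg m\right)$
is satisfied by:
  {m: True, g: True}


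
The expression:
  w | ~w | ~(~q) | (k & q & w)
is always true.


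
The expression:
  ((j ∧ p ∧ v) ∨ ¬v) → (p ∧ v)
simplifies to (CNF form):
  v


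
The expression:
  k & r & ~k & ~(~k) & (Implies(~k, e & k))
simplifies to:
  False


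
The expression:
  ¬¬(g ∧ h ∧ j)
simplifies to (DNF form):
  g ∧ h ∧ j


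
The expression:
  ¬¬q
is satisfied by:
  {q: True}


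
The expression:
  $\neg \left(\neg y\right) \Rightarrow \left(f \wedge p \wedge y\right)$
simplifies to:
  $\left(f \wedge p\right) \vee \neg y$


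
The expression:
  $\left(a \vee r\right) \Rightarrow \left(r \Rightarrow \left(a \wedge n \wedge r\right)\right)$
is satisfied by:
  {a: True, n: True, r: False}
  {a: True, n: False, r: False}
  {n: True, a: False, r: False}
  {a: False, n: False, r: False}
  {r: True, a: True, n: True}


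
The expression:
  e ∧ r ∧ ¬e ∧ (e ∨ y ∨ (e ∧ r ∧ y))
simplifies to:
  False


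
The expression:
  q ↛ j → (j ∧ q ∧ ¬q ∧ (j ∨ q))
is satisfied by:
  {j: True, q: False}
  {q: False, j: False}
  {q: True, j: True}


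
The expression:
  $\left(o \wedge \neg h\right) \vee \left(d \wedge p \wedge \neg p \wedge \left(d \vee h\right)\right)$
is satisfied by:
  {o: True, h: False}


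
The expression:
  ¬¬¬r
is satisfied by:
  {r: False}


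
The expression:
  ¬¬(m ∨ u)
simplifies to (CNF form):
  m ∨ u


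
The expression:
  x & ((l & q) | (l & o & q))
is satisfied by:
  {x: True, q: True, l: True}


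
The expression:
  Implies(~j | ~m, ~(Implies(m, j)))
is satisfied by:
  {m: True}


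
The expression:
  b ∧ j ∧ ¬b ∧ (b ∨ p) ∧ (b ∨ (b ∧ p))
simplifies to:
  False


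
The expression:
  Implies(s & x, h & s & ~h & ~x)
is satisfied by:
  {s: False, x: False}
  {x: True, s: False}
  {s: True, x: False}


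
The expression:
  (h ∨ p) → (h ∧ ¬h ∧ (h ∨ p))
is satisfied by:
  {p: False, h: False}


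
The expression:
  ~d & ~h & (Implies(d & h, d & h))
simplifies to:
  ~d & ~h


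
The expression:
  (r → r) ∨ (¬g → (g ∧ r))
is always true.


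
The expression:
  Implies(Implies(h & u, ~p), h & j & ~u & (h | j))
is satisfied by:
  {j: True, h: True, p: True, u: False}
  {j: True, h: True, p: False, u: False}
  {u: True, j: True, h: True, p: True}
  {u: True, h: True, p: True, j: False}


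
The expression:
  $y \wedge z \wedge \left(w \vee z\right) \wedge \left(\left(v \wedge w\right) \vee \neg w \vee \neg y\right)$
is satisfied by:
  {z: True, v: True, y: True, w: False}
  {z: True, y: True, w: False, v: False}
  {z: True, v: True, w: True, y: True}


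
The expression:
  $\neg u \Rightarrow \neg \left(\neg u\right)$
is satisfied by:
  {u: True}


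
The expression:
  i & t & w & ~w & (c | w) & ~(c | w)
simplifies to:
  False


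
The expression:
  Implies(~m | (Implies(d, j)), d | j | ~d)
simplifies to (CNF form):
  True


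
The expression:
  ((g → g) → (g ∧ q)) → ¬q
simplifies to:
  ¬g ∨ ¬q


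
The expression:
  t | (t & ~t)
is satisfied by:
  {t: True}


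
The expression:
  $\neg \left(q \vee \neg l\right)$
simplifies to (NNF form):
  $l \wedge \neg q$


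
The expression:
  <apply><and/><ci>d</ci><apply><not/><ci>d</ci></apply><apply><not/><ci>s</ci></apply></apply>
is never true.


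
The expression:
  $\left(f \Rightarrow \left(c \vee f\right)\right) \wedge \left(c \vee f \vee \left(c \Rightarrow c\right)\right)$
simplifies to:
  $\text{True}$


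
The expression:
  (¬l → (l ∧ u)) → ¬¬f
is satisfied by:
  {f: True, l: False}
  {l: False, f: False}
  {l: True, f: True}


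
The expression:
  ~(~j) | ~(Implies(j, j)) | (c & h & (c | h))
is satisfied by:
  {c: True, j: True, h: True}
  {c: True, j: True, h: False}
  {j: True, h: True, c: False}
  {j: True, h: False, c: False}
  {c: True, h: True, j: False}


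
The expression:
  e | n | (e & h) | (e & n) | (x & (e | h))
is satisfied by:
  {n: True, e: True, h: True, x: True}
  {n: True, e: True, h: True, x: False}
  {n: True, e: True, x: True, h: False}
  {n: True, e: True, x: False, h: False}
  {n: True, h: True, x: True, e: False}
  {n: True, h: True, x: False, e: False}
  {n: True, h: False, x: True, e: False}
  {n: True, h: False, x: False, e: False}
  {e: True, h: True, x: True, n: False}
  {e: True, h: True, x: False, n: False}
  {e: True, x: True, h: False, n: False}
  {e: True, x: False, h: False, n: False}
  {h: True, x: True, e: False, n: False}


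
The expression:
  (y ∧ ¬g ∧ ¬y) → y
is always true.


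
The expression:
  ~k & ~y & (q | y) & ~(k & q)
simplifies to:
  q & ~k & ~y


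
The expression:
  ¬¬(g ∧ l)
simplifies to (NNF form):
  g ∧ l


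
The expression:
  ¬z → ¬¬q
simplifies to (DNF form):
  q ∨ z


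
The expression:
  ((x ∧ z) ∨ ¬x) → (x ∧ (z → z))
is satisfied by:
  {x: True}


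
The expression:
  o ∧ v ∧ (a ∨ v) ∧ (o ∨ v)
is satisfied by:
  {o: True, v: True}


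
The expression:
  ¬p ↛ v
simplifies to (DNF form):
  v ∨ ¬p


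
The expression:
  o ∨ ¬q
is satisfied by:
  {o: True, q: False}
  {q: False, o: False}
  {q: True, o: True}


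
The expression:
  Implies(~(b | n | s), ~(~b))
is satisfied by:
  {n: True, b: True, s: True}
  {n: True, b: True, s: False}
  {n: True, s: True, b: False}
  {n: True, s: False, b: False}
  {b: True, s: True, n: False}
  {b: True, s: False, n: False}
  {s: True, b: False, n: False}


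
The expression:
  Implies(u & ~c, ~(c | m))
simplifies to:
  c | ~m | ~u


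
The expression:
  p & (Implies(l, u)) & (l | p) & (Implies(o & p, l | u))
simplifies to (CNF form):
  p & (u | ~l) & (u | ~o)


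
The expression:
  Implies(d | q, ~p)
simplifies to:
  ~p | (~d & ~q)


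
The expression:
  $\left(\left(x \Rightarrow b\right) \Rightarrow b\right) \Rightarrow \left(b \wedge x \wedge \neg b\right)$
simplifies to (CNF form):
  $\neg b \wedge \neg x$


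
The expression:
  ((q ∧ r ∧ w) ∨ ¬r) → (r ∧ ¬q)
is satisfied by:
  {r: True, w: False, q: False}
  {r: True, q: True, w: False}
  {r: True, w: True, q: False}


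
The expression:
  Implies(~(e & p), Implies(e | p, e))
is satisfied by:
  {e: True, p: False}
  {p: False, e: False}
  {p: True, e: True}


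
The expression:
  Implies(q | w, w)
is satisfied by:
  {w: True, q: False}
  {q: False, w: False}
  {q: True, w: True}


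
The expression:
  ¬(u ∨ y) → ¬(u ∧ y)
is always true.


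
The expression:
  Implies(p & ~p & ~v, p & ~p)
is always true.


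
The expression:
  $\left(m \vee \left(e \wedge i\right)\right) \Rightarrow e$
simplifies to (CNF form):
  $e \vee \neg m$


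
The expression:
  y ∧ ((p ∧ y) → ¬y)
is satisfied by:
  {y: True, p: False}


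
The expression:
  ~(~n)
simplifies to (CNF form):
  n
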